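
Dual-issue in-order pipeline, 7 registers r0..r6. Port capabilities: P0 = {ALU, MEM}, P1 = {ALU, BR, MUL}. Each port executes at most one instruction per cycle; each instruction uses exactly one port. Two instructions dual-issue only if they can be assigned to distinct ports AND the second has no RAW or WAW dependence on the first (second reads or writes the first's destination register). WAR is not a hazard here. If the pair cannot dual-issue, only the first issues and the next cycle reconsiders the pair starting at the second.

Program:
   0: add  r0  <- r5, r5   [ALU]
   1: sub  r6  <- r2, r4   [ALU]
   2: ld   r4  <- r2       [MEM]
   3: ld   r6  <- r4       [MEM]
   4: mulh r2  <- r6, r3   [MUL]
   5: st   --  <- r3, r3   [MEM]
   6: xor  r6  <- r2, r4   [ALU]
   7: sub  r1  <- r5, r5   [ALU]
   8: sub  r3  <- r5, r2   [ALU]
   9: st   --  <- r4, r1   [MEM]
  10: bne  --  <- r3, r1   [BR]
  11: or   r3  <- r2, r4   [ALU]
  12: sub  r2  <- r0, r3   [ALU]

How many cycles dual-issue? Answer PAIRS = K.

t=0 i0/i1:add sub ; 2-wide
t=1 i2:ld ; no-port MEM/MEM
t=2 i3:ld ; RAW r6
t=3 i4/i5:mulh st ; 2-wide
t=4 i6/i7:xor sub ; 2-wide
t=5 i8/i9:sub st ; 2-wide
t=6 i10/i11:bne or ; 2-wide
t=7 i12:sub ; tail

PAIRS = 5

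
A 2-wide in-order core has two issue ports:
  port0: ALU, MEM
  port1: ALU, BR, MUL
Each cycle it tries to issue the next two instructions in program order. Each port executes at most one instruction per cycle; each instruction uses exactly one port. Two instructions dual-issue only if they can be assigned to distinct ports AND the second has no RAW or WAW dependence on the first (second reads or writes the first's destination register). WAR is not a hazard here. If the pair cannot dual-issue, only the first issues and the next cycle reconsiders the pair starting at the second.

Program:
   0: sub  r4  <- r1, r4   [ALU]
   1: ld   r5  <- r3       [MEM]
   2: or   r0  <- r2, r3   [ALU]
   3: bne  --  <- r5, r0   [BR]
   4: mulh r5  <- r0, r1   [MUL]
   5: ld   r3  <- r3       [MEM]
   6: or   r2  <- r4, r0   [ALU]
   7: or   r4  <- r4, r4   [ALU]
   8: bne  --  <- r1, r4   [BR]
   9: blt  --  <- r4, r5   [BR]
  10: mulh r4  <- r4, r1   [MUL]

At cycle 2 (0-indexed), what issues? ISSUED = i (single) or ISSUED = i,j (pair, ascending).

ISSUED = 3

c0: i0,i1 sub/ld  dual
c1: i2 or  RAW r0
c2: i3 bne  no-port BR/MUL
c3: i4,i5 mulh/ld  dual
c4: i6,i7 or/or  dual
c5: i8 bne  no-port BR/BR
c6: i9 blt  no-port BR/MUL
c7: i10 mulh  tail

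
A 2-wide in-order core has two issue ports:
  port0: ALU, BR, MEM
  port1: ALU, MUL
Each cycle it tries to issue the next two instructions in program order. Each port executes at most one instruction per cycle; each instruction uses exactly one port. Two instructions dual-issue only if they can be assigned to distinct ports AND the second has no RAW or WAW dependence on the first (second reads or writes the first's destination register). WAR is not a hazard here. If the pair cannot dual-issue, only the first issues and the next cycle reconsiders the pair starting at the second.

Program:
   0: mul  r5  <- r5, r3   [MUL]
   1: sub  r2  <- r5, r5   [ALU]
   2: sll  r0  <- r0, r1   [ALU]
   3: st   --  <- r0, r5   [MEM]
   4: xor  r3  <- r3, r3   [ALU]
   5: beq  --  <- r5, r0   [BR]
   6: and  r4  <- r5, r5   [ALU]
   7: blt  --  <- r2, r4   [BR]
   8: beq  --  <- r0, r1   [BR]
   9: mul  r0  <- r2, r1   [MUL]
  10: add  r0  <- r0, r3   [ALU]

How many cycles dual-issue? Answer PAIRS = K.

PAIRS = 4

0. mul @i0  | RAW r5
1. sub;sll @i1,i2  | dual
2. st;xor @i3,i4  | dual
3. beq;and @i5,i6  | dual
4. blt @i7  | no-port BR/BR
5. beq;mul @i8,i9  | dual
6. add @i10  | tail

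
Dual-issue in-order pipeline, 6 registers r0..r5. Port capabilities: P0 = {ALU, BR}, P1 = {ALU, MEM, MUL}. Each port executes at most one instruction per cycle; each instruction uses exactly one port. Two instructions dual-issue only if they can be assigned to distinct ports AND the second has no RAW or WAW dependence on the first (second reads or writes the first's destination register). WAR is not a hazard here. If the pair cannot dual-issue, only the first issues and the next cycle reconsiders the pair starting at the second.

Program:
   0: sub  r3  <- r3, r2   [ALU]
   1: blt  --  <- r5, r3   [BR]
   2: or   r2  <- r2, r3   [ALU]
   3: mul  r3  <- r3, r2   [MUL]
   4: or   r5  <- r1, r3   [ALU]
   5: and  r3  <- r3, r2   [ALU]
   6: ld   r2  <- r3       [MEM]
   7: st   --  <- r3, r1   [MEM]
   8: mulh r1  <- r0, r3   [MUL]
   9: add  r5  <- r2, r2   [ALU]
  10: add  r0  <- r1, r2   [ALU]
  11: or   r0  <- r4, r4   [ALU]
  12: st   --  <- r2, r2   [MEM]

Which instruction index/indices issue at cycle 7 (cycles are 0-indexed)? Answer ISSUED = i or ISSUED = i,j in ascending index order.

[0] i0  sub.ALU  -- RAW r3
[1] i1&i2  blt.BR+or.ALU  -- pair
[2] i3  mul.MUL  -- RAW r3
[3] i4&i5  or.ALU+and.ALU  -- pair
[4] i6  ld.MEM  -- no-port MEM/MEM
[5] i7  st.MEM  -- no-port MEM/MUL
[6] i8&i9  mulh.MUL+add.ALU  -- pair
[7] i10  add.ALU  -- WAW r0
[8] i11&i12  or.ALU+st.MEM  -- pair

ISSUED = 10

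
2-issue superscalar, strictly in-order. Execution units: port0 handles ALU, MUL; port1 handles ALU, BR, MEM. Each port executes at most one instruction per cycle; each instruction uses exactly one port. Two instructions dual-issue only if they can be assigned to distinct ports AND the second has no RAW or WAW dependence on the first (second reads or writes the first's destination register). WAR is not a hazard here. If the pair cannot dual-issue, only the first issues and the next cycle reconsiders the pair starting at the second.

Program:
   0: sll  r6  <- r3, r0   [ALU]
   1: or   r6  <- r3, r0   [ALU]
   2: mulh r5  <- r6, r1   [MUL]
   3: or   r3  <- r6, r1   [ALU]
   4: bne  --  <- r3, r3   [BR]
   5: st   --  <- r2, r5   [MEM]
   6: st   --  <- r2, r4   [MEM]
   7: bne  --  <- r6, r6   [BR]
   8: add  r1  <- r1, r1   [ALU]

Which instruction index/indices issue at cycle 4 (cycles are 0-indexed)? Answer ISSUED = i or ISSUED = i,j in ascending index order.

[0] i0  sll  -- WAW r6
[1] i1  or  -- RAW r6
[2] i2+i3  mulh+or  -- 2-wide
[3] i4  bne  -- no-port BR/MEM
[4] i5  st  -- no-port MEM/MEM
[5] i6  st  -- no-port MEM/BR
[6] i7+i8  bne+add  -- 2-wide

ISSUED = 5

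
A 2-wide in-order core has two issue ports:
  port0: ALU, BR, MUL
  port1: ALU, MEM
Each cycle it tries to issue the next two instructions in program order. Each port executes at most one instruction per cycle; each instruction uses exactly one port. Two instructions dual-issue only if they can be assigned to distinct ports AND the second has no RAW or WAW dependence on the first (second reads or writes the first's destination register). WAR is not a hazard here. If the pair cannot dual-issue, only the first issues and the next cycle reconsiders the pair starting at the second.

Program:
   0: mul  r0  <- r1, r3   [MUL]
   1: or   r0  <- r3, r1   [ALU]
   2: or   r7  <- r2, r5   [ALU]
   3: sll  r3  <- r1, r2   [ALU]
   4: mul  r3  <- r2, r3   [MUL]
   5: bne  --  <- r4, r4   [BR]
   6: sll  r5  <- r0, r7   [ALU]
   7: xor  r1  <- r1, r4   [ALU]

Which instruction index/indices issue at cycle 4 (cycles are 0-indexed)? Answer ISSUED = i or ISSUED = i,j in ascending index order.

ISSUED = 5,6

t=0 i0:mul.MUL ; WAW r0
t=1 i1/i2:or.ALU+or.ALU ; dual
t=2 i3:sll.ALU ; RAW+WAW r3
t=3 i4:mul.MUL ; no-port MUL/BR
t=4 i5/i6:bne.BR+sll.ALU ; dual
t=5 i7:xor.ALU ; tail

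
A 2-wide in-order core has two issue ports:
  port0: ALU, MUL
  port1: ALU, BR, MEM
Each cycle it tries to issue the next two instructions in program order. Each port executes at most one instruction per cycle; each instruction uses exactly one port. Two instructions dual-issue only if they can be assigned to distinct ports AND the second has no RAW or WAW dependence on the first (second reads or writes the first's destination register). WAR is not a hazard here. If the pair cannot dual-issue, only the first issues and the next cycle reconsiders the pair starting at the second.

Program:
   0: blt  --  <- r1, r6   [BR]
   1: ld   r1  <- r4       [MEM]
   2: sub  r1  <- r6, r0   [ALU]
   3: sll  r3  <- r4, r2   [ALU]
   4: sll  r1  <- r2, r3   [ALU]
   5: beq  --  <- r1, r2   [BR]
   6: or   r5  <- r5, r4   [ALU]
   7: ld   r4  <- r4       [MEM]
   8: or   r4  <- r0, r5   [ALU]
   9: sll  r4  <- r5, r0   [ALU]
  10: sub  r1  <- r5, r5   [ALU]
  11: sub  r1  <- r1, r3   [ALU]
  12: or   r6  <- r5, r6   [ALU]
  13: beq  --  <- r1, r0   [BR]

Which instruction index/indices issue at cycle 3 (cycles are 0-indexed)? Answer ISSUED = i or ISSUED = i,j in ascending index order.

  cy0 -> i0 (blt) no-port BR/MEM
  cy1 -> i1 (ld) WAW r1
  cy2 -> i2,i3 (sub+sll) pair
  cy3 -> i4 (sll) RAW r1
  cy4 -> i5,i6 (beq+or) pair
  cy5 -> i7 (ld) WAW r4
  cy6 -> i8 (or) WAW r4
  cy7 -> i9,i10 (sll+sub) pair
  cy8 -> i11,i12 (sub+or) pair
  cy9 -> i13 (beq) tail

ISSUED = 4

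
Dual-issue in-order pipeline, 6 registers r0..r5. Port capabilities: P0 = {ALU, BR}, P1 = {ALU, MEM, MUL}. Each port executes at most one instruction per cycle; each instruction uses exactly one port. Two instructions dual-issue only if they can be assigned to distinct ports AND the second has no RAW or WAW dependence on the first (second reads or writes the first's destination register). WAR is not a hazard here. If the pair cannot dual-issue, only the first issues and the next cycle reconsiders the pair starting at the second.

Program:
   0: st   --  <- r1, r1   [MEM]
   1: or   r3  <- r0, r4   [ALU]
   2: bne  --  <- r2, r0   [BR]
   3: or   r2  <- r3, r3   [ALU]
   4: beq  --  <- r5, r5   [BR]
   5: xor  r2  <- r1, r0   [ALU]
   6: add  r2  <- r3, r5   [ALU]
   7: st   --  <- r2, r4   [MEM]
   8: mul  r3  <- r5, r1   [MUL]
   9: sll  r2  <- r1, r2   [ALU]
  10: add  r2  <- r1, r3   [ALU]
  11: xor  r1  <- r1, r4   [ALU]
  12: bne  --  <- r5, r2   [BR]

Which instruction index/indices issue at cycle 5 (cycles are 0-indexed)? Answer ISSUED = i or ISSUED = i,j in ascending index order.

t=0 i0+i1:st.MEM or.ALU ; pair
t=1 i2+i3:bne.BR or.ALU ; pair
t=2 i4+i5:beq.BR xor.ALU ; pair
t=3 i6:add.ALU ; RAW r2
t=4 i7:st.MEM ; no-port MEM/MUL
t=5 i8+i9:mul.MUL sll.ALU ; pair
t=6 i10+i11:add.ALU xor.ALU ; pair
t=7 i12:bne.BR ; tail

ISSUED = 8,9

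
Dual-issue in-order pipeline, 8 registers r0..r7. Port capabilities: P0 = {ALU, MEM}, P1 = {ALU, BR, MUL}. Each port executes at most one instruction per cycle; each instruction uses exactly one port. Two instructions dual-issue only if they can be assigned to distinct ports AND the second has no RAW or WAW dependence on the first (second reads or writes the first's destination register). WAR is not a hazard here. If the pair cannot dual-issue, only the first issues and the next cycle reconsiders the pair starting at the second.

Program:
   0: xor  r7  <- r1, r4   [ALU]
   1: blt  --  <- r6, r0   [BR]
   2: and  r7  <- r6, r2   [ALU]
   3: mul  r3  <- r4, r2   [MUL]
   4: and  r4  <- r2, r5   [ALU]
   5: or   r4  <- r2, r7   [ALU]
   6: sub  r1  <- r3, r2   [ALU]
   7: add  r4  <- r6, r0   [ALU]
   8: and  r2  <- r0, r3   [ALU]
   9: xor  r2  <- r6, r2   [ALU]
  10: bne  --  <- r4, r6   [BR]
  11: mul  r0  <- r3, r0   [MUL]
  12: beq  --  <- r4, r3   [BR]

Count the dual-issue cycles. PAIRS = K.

PAIRS = 5

t=0 i0+i1:xor.ALU/blt.BR ; 2-wide
t=1 i2+i3:and.ALU/mul.MUL ; 2-wide
t=2 i4:and.ALU ; WAW r4
t=3 i5+i6:or.ALU/sub.ALU ; 2-wide
t=4 i7+i8:add.ALU/and.ALU ; 2-wide
t=5 i9+i10:xor.ALU/bne.BR ; 2-wide
t=6 i11:mul.MUL ; no-port MUL/BR
t=7 i12:beq.BR ; tail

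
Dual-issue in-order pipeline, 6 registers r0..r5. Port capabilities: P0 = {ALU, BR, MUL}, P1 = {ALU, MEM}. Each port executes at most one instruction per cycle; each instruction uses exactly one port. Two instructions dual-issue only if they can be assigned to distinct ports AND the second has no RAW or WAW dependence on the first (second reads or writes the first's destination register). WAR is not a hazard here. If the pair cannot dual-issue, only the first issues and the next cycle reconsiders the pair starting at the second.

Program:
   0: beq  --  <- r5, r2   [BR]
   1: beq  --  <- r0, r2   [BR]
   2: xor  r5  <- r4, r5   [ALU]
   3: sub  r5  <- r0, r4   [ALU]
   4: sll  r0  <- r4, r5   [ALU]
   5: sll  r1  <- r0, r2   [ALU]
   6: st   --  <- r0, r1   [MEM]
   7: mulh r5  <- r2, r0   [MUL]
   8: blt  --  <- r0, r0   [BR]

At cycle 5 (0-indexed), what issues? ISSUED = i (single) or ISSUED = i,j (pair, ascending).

ISSUED = 6,7

t=0 i0:beq ; no-port BR/BR
t=1 i1&i2:beq/xor ; pair
t=2 i3:sub ; RAW r5
t=3 i4:sll ; RAW r0
t=4 i5:sll ; RAW r1
t=5 i6&i7:st/mulh ; pair
t=6 i8:blt ; tail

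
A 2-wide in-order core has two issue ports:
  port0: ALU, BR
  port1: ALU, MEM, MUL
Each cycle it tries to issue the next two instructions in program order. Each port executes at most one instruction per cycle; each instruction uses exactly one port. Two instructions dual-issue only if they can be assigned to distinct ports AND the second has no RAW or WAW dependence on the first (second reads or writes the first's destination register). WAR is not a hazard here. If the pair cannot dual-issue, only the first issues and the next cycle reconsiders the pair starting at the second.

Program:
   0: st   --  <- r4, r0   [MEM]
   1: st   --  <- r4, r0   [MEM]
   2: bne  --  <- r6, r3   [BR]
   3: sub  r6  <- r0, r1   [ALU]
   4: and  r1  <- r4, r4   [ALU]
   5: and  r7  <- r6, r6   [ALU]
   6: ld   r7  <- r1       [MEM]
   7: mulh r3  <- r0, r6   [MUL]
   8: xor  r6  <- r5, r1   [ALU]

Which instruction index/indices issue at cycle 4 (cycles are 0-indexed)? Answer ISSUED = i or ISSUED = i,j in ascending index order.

  cy0 -> i0 (st) no-port MEM/MEM
  cy1 -> i1/i2 (st;bne) dual
  cy2 -> i3/i4 (sub;and) dual
  cy3 -> i5 (and) WAW r7
  cy4 -> i6 (ld) no-port MEM/MUL
  cy5 -> i7/i8 (mulh;xor) dual

ISSUED = 6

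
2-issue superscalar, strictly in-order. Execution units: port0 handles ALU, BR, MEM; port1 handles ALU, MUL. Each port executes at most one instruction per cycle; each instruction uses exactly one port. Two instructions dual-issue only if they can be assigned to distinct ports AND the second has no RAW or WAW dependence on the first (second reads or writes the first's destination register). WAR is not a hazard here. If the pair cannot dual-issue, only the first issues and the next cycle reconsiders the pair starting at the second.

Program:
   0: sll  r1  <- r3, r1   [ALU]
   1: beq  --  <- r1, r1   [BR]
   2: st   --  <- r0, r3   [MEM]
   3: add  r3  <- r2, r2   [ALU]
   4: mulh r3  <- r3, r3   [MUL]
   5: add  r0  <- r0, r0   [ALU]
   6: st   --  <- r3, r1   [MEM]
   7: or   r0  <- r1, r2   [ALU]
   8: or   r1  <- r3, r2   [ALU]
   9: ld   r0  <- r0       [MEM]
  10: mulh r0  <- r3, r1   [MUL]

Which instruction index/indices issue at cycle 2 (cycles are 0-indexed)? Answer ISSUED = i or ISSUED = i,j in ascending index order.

t=0 i0:sll.ALU ; RAW r1
t=1 i1:beq.BR ; no-port BR/MEM
t=2 i2&i3:st.MEM add.ALU ; pair
t=3 i4&i5:mulh.MUL add.ALU ; pair
t=4 i6&i7:st.MEM or.ALU ; pair
t=5 i8&i9:or.ALU ld.MEM ; pair
t=6 i10:mulh.MUL ; tail

ISSUED = 2,3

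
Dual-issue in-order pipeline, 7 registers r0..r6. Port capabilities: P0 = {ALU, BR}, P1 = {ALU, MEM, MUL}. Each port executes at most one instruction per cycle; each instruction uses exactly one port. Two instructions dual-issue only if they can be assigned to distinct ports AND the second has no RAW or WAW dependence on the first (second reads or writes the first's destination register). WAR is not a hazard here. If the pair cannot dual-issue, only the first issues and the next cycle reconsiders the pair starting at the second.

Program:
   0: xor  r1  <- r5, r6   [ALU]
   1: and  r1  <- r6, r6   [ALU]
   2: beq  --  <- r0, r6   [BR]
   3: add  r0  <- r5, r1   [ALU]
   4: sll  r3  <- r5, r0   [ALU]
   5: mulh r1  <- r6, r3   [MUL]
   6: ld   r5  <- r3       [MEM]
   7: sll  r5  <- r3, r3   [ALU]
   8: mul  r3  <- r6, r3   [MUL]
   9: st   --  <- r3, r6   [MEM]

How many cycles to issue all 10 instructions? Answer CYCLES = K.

t=0 i0:xor.ALU ; WAW r1
t=1 i1&i2:and.ALU/beq.BR ; 2-wide
t=2 i3:add.ALU ; RAW r0
t=3 i4:sll.ALU ; RAW r3
t=4 i5:mulh.MUL ; no-port MUL/MEM
t=5 i6:ld.MEM ; WAW r5
t=6 i7&i8:sll.ALU/mul.MUL ; 2-wide
t=7 i9:st.MEM ; tail

CYCLES = 8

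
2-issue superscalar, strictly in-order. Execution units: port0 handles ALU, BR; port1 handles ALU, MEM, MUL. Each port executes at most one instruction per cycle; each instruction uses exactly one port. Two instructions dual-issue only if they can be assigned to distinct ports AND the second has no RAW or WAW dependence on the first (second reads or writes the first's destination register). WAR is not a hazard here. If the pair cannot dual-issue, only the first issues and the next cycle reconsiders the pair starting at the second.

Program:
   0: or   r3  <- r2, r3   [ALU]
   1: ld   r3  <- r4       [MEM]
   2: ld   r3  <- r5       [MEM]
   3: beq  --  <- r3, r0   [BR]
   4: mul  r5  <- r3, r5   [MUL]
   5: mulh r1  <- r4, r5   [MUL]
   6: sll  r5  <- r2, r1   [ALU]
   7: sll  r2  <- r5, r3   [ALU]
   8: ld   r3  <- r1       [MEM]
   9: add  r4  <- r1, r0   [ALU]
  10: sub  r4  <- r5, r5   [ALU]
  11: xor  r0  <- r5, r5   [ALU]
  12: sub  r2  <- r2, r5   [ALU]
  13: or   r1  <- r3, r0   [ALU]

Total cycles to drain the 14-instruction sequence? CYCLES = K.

t=0 i0:or ; WAW r3
t=1 i1:ld ; no-port MEM/MEM
t=2 i2:ld ; RAW r3
t=3 i3+i4:beq+mul ; 2-wide
t=4 i5:mulh ; RAW r1
t=5 i6:sll ; RAW r5
t=6 i7+i8:sll+ld ; 2-wide
t=7 i9:add ; WAW r4
t=8 i10+i11:sub+xor ; 2-wide
t=9 i12+i13:sub+or ; 2-wide

CYCLES = 10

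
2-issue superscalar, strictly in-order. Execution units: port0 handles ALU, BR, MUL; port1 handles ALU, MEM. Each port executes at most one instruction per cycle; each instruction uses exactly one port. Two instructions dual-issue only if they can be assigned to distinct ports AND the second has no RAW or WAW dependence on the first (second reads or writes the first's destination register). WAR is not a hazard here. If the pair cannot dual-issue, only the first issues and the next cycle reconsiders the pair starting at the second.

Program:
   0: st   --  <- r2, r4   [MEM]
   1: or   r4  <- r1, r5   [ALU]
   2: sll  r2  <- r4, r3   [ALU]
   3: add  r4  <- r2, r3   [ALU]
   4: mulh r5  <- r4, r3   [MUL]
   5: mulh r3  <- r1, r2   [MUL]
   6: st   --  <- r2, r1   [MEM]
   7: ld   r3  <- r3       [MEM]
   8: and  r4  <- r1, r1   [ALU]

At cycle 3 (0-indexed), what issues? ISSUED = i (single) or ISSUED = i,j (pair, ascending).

c0: i0+i1 st or  2-wide
c1: i2 sll  RAW r2
c2: i3 add  RAW r4
c3: i4 mulh  no-port MUL/MUL
c4: i5+i6 mulh st  2-wide
c5: i7+i8 ld and  2-wide

ISSUED = 4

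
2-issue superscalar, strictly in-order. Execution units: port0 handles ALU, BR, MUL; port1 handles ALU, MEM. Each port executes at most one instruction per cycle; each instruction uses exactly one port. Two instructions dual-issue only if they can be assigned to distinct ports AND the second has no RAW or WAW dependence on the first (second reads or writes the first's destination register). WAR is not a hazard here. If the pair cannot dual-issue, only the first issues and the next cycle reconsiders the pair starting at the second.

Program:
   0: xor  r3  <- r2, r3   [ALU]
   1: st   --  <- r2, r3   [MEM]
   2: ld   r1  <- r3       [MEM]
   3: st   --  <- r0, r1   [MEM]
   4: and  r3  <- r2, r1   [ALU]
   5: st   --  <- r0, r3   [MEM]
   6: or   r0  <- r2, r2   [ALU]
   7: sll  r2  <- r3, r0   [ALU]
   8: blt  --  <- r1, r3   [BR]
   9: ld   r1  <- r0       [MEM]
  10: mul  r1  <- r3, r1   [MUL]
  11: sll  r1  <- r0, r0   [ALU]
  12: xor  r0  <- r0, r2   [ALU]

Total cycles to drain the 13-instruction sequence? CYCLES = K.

CYCLES = 9

#0 head=0: xor i0 RAW r3
#1 head=1: st i1 no-port MEM/MEM
#2 head=2: ld i2 no-port MEM/MEM
#3 head=3: st;and i3/i4 2-wide
#4 head=5: st;or i5/i6 2-wide
#5 head=7: sll;blt i7/i8 2-wide
#6 head=9: ld i9 RAW+WAW r1
#7 head=10: mul i10 WAW r1
#8 head=11: sll;xor i11/i12 2-wide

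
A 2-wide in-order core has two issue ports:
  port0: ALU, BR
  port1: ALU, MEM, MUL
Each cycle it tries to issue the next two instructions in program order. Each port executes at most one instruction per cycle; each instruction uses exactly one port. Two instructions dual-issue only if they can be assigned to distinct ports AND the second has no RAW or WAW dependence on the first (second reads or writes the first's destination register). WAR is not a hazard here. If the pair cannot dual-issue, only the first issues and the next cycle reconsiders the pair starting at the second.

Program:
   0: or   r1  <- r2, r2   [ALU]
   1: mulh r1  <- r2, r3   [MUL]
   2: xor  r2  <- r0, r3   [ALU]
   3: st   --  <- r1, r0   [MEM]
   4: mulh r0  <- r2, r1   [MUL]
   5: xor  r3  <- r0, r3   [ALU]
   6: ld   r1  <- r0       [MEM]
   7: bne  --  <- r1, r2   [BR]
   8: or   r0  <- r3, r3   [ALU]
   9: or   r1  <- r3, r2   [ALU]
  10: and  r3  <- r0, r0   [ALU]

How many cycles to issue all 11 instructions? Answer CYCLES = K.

CYCLES = 7

t=0 i0:or ; WAW r1
t=1 i1,i2:mulh+xor ; dual
t=2 i3:st ; no-port MEM/MUL
t=3 i4:mulh ; RAW r0
t=4 i5,i6:xor+ld ; dual
t=5 i7,i8:bne+or ; dual
t=6 i9,i10:or+and ; dual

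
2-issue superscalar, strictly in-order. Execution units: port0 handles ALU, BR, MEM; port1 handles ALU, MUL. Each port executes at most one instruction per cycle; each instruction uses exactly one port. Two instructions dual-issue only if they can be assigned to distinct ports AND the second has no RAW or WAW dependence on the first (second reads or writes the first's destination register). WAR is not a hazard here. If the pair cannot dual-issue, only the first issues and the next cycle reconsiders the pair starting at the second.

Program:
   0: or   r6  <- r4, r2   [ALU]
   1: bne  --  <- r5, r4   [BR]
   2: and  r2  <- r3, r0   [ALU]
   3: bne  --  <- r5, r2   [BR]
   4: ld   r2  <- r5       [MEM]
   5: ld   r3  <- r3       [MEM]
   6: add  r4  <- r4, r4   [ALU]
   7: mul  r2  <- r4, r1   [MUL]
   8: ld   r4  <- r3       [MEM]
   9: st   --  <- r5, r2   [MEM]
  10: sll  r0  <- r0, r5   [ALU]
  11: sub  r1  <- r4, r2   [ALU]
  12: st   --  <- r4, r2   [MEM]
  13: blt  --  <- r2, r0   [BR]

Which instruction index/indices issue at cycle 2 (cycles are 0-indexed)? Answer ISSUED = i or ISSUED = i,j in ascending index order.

ISSUED = 3

t=0 i0/i1:or.ALU bne.BR ; dual
t=1 i2:and.ALU ; RAW r2
t=2 i3:bne.BR ; no-port BR/MEM
t=3 i4:ld.MEM ; no-port MEM/MEM
t=4 i5/i6:ld.MEM add.ALU ; dual
t=5 i7/i8:mul.MUL ld.MEM ; dual
t=6 i9/i10:st.MEM sll.ALU ; dual
t=7 i11/i12:sub.ALU st.MEM ; dual
t=8 i13:blt.BR ; tail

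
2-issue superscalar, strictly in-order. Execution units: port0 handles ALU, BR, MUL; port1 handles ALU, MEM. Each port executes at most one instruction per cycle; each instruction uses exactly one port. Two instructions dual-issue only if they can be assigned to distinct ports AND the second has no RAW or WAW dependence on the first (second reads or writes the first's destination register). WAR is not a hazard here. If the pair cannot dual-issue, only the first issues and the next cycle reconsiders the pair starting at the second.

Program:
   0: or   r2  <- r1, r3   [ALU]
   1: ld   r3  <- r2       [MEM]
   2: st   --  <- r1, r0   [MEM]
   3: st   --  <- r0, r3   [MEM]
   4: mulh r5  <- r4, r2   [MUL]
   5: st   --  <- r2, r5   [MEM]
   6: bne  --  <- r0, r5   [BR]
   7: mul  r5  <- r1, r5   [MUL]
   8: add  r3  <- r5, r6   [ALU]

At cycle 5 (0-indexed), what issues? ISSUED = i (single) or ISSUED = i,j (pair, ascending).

  cy0 -> i0 (or.ALU) RAW r2
  cy1 -> i1 (ld.MEM) no-port MEM/MEM
  cy2 -> i2 (st.MEM) no-port MEM/MEM
  cy3 -> i3/i4 (st.MEM mulh.MUL) dual
  cy4 -> i5/i6 (st.MEM bne.BR) dual
  cy5 -> i7 (mul.MUL) RAW r5
  cy6 -> i8 (add.ALU) tail

ISSUED = 7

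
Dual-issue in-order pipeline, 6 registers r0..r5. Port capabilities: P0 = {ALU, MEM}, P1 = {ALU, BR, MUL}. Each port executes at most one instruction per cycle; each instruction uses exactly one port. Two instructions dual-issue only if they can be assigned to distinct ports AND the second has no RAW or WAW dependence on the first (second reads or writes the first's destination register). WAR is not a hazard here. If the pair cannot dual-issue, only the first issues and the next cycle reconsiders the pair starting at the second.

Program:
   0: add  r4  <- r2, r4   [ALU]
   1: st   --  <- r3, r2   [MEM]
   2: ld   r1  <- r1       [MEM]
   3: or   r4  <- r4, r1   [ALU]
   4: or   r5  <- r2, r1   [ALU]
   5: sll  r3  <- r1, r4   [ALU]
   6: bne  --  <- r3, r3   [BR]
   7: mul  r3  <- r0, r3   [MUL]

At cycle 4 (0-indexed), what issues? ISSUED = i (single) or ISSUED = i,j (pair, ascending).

[0] i0&i1  add.ALU;st.MEM  -- 2-wide
[1] i2  ld.MEM  -- RAW r1
[2] i3&i4  or.ALU;or.ALU  -- 2-wide
[3] i5  sll.ALU  -- RAW r3
[4] i6  bne.BR  -- no-port BR/MUL
[5] i7  mul.MUL  -- tail

ISSUED = 6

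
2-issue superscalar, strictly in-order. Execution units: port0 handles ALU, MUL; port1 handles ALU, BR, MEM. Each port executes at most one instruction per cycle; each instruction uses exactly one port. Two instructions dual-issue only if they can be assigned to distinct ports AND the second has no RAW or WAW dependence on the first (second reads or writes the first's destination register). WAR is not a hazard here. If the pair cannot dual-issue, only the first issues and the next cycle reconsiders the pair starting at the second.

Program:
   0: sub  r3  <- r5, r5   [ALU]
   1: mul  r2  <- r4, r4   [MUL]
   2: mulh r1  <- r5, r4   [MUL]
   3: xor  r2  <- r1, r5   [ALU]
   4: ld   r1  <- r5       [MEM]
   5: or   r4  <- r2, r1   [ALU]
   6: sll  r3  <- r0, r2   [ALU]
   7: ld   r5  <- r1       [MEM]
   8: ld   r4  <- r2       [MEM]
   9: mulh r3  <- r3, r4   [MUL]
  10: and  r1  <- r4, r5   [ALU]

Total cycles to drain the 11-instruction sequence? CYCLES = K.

CYCLES = 7

#0 head=0: sub.ALU;mul.MUL i0,i1 2-wide
#1 head=2: mulh.MUL i2 RAW r1
#2 head=3: xor.ALU;ld.MEM i3,i4 2-wide
#3 head=5: or.ALU;sll.ALU i5,i6 2-wide
#4 head=7: ld.MEM i7 no-port MEM/MEM
#5 head=8: ld.MEM i8 RAW r4
#6 head=9: mulh.MUL;and.ALU i9,i10 2-wide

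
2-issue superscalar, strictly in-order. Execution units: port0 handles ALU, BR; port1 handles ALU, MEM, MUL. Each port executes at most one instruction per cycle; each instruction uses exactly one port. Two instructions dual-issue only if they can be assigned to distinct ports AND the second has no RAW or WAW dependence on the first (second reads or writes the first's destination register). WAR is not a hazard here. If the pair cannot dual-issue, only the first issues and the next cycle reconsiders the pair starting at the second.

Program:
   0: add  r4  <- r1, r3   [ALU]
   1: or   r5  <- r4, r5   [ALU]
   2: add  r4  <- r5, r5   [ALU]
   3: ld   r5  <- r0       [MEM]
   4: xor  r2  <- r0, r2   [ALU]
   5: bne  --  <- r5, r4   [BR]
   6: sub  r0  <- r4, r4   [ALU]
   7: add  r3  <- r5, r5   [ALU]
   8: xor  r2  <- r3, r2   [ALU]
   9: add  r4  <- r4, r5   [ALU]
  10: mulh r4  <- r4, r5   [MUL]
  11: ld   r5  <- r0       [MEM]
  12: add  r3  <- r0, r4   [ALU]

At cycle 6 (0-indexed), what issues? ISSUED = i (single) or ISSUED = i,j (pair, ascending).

c0: i0 add.ALU  RAW r4
c1: i1 or.ALU  RAW r5
c2: i2+i3 add.ALU ld.MEM  2-wide
c3: i4+i5 xor.ALU bne.BR  2-wide
c4: i6+i7 sub.ALU add.ALU  2-wide
c5: i8+i9 xor.ALU add.ALU  2-wide
c6: i10 mulh.MUL  no-port MUL/MEM
c7: i11+i12 ld.MEM add.ALU  2-wide

ISSUED = 10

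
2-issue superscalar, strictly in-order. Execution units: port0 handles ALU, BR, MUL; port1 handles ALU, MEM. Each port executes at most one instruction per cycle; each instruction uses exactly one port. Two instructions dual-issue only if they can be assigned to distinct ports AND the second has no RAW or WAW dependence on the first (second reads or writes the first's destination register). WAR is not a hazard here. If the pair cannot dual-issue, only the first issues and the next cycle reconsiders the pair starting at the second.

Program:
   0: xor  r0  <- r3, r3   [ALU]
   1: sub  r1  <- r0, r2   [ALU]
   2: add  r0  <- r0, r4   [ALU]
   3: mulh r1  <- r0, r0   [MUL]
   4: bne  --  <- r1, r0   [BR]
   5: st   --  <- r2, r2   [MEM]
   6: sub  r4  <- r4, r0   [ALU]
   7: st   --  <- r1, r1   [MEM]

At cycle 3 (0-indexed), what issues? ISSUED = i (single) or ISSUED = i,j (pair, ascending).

ISSUED = 4,5

[0] i0  xor  -- RAW r0
[1] i1,i2  sub add  -- pair
[2] i3  mulh  -- no-port MUL/BR
[3] i4,i5  bne st  -- pair
[4] i6,i7  sub st  -- pair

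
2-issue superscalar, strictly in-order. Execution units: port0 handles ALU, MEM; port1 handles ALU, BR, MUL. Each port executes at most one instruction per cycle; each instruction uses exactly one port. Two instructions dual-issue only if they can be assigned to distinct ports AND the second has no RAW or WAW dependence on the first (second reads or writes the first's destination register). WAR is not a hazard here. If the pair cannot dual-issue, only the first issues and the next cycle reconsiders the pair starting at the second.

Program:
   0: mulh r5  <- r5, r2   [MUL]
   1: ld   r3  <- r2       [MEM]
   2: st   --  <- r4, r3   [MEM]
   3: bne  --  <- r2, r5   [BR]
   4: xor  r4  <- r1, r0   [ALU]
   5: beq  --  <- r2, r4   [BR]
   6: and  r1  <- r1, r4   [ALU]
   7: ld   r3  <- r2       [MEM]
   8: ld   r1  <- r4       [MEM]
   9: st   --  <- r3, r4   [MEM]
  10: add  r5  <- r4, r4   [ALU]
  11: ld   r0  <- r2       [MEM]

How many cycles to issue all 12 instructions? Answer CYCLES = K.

t=0 i0+i1:mulh.MUL ld.MEM ; 2-wide
t=1 i2+i3:st.MEM bne.BR ; 2-wide
t=2 i4:xor.ALU ; RAW r4
t=3 i5+i6:beq.BR and.ALU ; 2-wide
t=4 i7:ld.MEM ; no-port MEM/MEM
t=5 i8:ld.MEM ; no-port MEM/MEM
t=6 i9+i10:st.MEM add.ALU ; 2-wide
t=7 i11:ld.MEM ; tail

CYCLES = 8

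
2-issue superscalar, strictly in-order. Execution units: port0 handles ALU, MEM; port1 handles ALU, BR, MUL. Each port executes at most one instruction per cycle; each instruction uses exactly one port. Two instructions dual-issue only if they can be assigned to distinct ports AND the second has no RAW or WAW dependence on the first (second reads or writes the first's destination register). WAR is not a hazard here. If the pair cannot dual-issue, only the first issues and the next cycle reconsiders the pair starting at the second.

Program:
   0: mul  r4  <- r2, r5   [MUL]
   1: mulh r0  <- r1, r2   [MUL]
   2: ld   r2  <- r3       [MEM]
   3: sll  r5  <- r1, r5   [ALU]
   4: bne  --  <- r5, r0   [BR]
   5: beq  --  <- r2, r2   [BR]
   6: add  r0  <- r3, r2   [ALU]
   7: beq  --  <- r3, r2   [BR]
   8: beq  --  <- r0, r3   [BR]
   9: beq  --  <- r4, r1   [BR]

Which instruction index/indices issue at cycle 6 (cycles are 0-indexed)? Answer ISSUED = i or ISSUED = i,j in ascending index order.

#0 head=0: mul i0 no-port MUL/MUL
#1 head=1: mulh;ld i1&i2 2-wide
#2 head=3: sll i3 RAW r5
#3 head=4: bne i4 no-port BR/BR
#4 head=5: beq;add i5&i6 2-wide
#5 head=7: beq i7 no-port BR/BR
#6 head=8: beq i8 no-port BR/BR
#7 head=9: beq i9 tail

ISSUED = 8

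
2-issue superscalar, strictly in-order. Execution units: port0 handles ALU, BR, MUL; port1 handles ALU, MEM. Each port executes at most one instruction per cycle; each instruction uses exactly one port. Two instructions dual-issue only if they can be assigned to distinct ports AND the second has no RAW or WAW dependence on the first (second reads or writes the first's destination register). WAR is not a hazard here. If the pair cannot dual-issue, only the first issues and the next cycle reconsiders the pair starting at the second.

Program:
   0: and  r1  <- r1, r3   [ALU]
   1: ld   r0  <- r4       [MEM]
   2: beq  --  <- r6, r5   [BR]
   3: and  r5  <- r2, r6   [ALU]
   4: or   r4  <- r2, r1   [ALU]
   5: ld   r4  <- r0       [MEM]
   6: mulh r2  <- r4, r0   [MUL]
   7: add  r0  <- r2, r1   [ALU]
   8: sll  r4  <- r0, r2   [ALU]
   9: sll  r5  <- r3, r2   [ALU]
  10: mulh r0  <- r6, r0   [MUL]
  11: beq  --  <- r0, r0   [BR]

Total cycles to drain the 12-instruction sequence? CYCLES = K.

0. and+ld @i0/i1  | dual
1. beq+and @i2/i3  | dual
2. or @i4  | WAW r4
3. ld @i5  | RAW r4
4. mulh @i6  | RAW r2
5. add @i7  | RAW r0
6. sll+sll @i8/i9  | dual
7. mulh @i10  | no-port MUL/BR
8. beq @i11  | tail

CYCLES = 9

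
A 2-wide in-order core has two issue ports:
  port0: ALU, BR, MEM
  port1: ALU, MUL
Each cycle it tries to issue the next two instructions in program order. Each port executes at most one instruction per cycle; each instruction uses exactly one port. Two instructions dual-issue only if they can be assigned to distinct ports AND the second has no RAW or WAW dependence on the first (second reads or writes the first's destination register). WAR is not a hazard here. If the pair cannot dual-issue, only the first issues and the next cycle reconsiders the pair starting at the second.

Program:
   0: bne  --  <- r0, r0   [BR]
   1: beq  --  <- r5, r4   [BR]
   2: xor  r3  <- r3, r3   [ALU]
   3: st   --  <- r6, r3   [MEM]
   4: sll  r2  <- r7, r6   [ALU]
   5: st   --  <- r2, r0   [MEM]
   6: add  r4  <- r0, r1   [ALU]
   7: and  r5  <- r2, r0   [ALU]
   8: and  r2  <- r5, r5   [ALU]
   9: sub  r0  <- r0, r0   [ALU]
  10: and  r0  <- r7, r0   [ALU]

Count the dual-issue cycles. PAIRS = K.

#0 head=0: bne i0 no-port BR/BR
#1 head=1: beq+xor i1,i2 pair
#2 head=3: st+sll i3,i4 pair
#3 head=5: st+add i5,i6 pair
#4 head=7: and i7 RAW r5
#5 head=8: and+sub i8,i9 pair
#6 head=10: and i10 tail

PAIRS = 4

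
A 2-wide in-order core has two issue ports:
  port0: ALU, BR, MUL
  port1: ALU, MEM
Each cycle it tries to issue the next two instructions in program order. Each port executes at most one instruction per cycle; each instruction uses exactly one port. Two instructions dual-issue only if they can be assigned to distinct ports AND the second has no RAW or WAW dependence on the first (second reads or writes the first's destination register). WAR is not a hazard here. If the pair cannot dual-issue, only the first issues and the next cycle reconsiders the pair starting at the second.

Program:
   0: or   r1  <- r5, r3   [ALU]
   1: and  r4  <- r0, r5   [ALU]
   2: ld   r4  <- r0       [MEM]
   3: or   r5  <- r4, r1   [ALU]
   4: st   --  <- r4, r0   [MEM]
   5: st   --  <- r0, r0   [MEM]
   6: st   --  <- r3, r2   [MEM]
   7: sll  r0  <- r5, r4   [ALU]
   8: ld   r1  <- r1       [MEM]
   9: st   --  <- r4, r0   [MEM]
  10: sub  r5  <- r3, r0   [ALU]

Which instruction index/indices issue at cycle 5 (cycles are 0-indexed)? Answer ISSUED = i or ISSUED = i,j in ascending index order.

t=0 i0/i1:or.ALU and.ALU ; pair
t=1 i2:ld.MEM ; RAW r4
t=2 i3/i4:or.ALU st.MEM ; pair
t=3 i5:st.MEM ; no-port MEM/MEM
t=4 i6/i7:st.MEM sll.ALU ; pair
t=5 i8:ld.MEM ; no-port MEM/MEM
t=6 i9/i10:st.MEM sub.ALU ; pair

ISSUED = 8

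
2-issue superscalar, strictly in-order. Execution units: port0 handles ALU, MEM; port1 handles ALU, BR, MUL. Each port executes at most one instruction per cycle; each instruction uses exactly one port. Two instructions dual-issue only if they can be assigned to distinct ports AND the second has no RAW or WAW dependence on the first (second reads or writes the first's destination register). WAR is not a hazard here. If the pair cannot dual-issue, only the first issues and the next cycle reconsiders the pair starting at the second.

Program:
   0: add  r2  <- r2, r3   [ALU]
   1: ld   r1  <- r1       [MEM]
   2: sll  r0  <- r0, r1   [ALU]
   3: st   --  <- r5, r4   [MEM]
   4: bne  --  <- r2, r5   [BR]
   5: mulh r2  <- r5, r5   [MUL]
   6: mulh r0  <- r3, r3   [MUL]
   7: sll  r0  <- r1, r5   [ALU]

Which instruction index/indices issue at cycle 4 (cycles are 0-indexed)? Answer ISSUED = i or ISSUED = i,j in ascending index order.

ISSUED = 6

[0] i0,i1  add.ALU ld.MEM  -- dual
[1] i2,i3  sll.ALU st.MEM  -- dual
[2] i4  bne.BR  -- no-port BR/MUL
[3] i5  mulh.MUL  -- no-port MUL/MUL
[4] i6  mulh.MUL  -- WAW r0
[5] i7  sll.ALU  -- tail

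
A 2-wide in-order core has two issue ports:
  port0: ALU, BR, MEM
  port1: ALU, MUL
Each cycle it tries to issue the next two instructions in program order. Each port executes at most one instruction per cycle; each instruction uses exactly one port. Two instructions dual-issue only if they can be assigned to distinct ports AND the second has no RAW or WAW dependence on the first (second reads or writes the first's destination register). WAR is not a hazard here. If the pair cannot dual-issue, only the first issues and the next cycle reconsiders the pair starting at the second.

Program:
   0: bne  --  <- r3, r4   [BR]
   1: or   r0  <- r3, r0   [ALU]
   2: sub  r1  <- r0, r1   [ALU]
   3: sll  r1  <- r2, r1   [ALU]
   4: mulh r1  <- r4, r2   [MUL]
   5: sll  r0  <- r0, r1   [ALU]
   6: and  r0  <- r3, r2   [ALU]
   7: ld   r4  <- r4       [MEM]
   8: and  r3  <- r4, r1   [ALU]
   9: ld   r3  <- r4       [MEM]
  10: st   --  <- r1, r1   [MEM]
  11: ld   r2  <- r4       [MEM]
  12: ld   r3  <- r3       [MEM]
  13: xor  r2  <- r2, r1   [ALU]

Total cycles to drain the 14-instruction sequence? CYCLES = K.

CYCLES = 11

  cy0 -> i0&i1 (bne+or) pair
  cy1 -> i2 (sub) RAW+WAW r1
  cy2 -> i3 (sll) WAW r1
  cy3 -> i4 (mulh) RAW r1
  cy4 -> i5 (sll) WAW r0
  cy5 -> i6&i7 (and+ld) pair
  cy6 -> i8 (and) WAW r3
  cy7 -> i9 (ld) no-port MEM/MEM
  cy8 -> i10 (st) no-port MEM/MEM
  cy9 -> i11 (ld) no-port MEM/MEM
  cy10 -> i12&i13 (ld+xor) pair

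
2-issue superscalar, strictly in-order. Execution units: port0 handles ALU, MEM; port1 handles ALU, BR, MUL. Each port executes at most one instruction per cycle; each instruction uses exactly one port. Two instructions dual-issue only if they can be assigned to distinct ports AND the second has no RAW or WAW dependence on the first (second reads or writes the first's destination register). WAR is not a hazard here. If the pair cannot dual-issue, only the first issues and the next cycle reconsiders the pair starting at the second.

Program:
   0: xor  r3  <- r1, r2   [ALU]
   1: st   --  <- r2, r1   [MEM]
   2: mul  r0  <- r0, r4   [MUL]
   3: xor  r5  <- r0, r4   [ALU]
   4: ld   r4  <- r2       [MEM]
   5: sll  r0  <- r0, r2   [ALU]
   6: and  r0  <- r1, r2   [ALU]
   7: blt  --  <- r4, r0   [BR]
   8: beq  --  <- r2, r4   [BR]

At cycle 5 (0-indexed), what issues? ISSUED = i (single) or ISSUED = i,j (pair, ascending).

t=0 i0/i1:xor.ALU+st.MEM ; pair
t=1 i2:mul.MUL ; RAW r0
t=2 i3/i4:xor.ALU+ld.MEM ; pair
t=3 i5:sll.ALU ; WAW r0
t=4 i6:and.ALU ; RAW r0
t=5 i7:blt.BR ; no-port BR/BR
t=6 i8:beq.BR ; tail

ISSUED = 7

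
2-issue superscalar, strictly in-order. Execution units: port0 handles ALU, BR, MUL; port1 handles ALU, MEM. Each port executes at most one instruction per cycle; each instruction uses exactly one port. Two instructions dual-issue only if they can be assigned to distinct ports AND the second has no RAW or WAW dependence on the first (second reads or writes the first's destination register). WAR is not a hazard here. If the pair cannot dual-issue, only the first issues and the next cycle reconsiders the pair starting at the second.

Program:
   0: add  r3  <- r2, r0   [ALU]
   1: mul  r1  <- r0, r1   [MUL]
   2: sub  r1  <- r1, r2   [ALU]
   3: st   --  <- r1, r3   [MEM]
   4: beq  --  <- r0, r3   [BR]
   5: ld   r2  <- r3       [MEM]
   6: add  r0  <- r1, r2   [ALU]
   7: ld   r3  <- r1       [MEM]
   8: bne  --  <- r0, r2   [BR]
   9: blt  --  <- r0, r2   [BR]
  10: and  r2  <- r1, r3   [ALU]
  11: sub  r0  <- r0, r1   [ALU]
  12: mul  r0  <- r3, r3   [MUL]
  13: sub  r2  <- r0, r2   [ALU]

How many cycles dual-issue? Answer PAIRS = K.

[0] i0/i1  add/mul  -- dual
[1] i2  sub  -- RAW r1
[2] i3/i4  st/beq  -- dual
[3] i5  ld  -- RAW r2
[4] i6/i7  add/ld  -- dual
[5] i8  bne  -- no-port BR/BR
[6] i9/i10  blt/and  -- dual
[7] i11  sub  -- WAW r0
[8] i12  mul  -- RAW r0
[9] i13  sub  -- tail

PAIRS = 4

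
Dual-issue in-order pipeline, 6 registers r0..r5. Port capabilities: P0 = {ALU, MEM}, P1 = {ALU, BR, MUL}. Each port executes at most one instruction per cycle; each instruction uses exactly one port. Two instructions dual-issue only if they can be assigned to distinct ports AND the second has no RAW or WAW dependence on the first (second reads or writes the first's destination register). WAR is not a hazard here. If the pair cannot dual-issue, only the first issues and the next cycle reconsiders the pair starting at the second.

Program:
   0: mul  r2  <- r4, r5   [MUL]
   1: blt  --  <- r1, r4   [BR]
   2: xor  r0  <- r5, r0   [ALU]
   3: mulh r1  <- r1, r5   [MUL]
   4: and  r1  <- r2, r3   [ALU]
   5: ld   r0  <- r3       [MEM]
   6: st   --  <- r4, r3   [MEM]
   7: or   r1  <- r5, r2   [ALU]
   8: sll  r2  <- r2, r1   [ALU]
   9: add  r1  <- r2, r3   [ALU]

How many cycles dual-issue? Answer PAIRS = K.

PAIRS = 3

[0] i0  mul  -- no-port MUL/BR
[1] i1+i2  blt;xor  -- pair
[2] i3  mulh  -- WAW r1
[3] i4+i5  and;ld  -- pair
[4] i6+i7  st;or  -- pair
[5] i8  sll  -- RAW r2
[6] i9  add  -- tail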